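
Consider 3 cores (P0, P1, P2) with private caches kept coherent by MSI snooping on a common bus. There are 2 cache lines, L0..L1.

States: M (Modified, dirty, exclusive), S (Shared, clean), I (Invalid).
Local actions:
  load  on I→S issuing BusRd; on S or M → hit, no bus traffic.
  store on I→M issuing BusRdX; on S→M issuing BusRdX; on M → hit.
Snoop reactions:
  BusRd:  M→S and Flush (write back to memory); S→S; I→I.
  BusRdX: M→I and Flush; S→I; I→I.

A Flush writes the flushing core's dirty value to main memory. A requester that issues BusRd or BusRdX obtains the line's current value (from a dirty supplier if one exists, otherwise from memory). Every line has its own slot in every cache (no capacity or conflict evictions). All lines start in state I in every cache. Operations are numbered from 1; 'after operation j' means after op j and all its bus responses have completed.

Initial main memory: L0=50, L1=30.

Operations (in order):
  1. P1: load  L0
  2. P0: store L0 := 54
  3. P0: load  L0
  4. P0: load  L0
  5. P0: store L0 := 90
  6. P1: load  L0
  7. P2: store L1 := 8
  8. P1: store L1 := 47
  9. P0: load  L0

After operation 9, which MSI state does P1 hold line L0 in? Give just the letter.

state = S

  op1 P1: load  L0 → I/S/I on L0; bus BusRd; mem=50
  op2 P0: store L0 := 54 → M/I/I on L0; bus BusRdX; mem=50
  op3 P0: load  L0 → M/I/I on L0; bus (none); mem=50
  op4 P0: load  L0 → M/I/I on L0; bus (none); mem=50
  op5 P0: store L0 := 90 → M/I/I on L0; bus (none); mem=50
  op6 P1: load  L0 → S/S/I on L0; bus BusRd Flush; mem=90
  op7 P2: store L1 := 8 → I/I/M on L1; bus BusRdX; mem=30
  op8 P1: store L1 := 47 → I/M/I on L1; bus BusRdX Flush; mem=8
  op9 P0: load  L0 → S/S/I on L0; bus (none); mem=90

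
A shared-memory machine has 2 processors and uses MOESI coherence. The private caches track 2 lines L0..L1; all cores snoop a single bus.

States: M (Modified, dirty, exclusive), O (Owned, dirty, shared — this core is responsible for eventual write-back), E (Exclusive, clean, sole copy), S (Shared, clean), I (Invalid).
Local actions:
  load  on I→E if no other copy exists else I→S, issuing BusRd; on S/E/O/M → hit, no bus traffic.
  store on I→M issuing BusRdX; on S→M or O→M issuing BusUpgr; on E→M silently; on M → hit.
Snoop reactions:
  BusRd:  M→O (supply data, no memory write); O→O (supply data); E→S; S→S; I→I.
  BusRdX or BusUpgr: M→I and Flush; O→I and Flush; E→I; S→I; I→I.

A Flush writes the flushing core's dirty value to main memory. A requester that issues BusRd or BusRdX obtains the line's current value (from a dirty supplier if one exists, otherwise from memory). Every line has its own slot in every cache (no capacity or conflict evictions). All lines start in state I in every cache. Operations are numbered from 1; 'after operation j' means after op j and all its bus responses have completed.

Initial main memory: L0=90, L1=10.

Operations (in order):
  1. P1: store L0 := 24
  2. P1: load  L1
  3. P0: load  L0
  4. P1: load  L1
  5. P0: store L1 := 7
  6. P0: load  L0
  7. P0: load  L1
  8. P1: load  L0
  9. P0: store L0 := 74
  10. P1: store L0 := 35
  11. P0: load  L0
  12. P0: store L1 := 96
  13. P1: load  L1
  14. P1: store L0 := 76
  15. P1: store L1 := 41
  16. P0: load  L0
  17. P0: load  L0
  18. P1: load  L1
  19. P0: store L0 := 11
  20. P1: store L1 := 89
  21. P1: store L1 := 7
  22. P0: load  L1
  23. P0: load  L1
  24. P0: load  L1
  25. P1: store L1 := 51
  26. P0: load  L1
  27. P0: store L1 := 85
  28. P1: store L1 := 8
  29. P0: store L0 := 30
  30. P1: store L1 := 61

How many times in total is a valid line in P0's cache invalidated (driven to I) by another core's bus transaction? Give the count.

[1] P1: store L0 := 24 | P0:I, P1:M(24) | bus: BusRdX
[2] P1: load  L1 | P0:I, P1:E(10) | bus: BusRd
[3] P0: load  L0 | P0:S(24), P1:O(24) | bus: BusRd
[4] P1: load  L1 | P0:I, P1:E(10) | bus: none
[5] P0: store L1 := 7 | P0:M(7), P1:I | bus: BusRdX
[6] P0: load  L0 | P0:S(24), P1:O(24) | bus: none
[7] P0: load  L1 | P0:M(7), P1:I | bus: none
[8] P1: load  L0 | P0:S(24), P1:O(24) | bus: none
[9] P0: store L0 := 74 | P0:M(74), P1:I | bus: BusUpgr,Flush
[10] P1: store L0 := 35 | P0:I, P1:M(35) | bus: BusRdX,Flush
[11] P0: load  L0 | P0:S(35), P1:O(35) | bus: BusRd
[12] P0: store L1 := 96 | P0:M(96), P1:I | bus: none
[13] P1: load  L1 | P0:O(96), P1:S(96) | bus: BusRd
[14] P1: store L0 := 76 | P0:I, P1:M(76) | bus: BusUpgr
[15] P1: store L1 := 41 | P0:I, P1:M(41) | bus: BusUpgr,Flush
[16] P0: load  L0 | P0:S(76), P1:O(76) | bus: BusRd
[17] P0: load  L0 | P0:S(76), P1:O(76) | bus: none
[18] P1: load  L1 | P0:I, P1:M(41) | bus: none
[19] P0: store L0 := 11 | P0:M(11), P1:I | bus: BusUpgr,Flush
[20] P1: store L1 := 89 | P0:I, P1:M(89) | bus: none
[21] P1: store L1 := 7 | P0:I, P1:M(7) | bus: none
[22] P0: load  L1 | P0:S(7), P1:O(7) | bus: BusRd
[23] P0: load  L1 | P0:S(7), P1:O(7) | bus: none
[24] P0: load  L1 | P0:S(7), P1:O(7) | bus: none
[25] P1: store L1 := 51 | P0:I, P1:M(51) | bus: BusUpgr
[26] P0: load  L1 | P0:S(51), P1:O(51) | bus: BusRd
[27] P0: store L1 := 85 | P0:M(85), P1:I | bus: BusUpgr,Flush
[28] P1: store L1 := 8 | P0:I, P1:M(8) | bus: BusRdX,Flush
[29] P0: store L0 := 30 | P0:M(30), P1:I | bus: none
[30] P1: store L1 := 61 | P0:I, P1:M(61) | bus: none

invalidations = 5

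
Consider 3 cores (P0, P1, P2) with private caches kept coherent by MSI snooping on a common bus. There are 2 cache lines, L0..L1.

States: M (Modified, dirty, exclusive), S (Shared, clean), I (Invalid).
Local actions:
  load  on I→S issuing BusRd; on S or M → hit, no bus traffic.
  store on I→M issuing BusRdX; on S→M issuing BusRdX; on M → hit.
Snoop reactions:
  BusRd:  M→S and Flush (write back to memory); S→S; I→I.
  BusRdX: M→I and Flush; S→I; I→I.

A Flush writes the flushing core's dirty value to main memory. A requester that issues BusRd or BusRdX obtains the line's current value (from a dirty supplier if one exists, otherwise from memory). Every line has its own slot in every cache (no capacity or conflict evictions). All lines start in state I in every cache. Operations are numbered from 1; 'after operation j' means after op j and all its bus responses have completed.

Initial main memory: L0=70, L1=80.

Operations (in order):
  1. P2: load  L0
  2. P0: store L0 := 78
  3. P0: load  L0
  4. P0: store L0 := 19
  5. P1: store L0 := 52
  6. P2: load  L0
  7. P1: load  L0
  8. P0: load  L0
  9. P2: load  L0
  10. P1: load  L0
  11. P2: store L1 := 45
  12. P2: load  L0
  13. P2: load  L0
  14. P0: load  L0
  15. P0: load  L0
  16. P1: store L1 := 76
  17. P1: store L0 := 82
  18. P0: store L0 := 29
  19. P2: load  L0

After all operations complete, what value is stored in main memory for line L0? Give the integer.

step 1: P2: load  L0  ⟶  IIS  (L0)  txn=BusRd  M[L0]=70
step 2: P0: store L0 := 78  ⟶  MII  (L0)  txn=BusRdX  M[L0]=70
step 3: P0: load  L0  ⟶  MII  (L0)  txn=∅  M[L0]=70
step 4: P0: store L0 := 19  ⟶  MII  (L0)  txn=∅  M[L0]=70
step 5: P1: store L0 := 52  ⟶  IMI  (L0)  txn=BusRdX+Flush  M[L0]=19
step 6: P2: load  L0  ⟶  ISS  (L0)  txn=BusRd+Flush  M[L0]=52
step 7: P1: load  L0  ⟶  ISS  (L0)  txn=∅  M[L0]=52
step 8: P0: load  L0  ⟶  SSS  (L0)  txn=BusRd  M[L0]=52
step 9: P2: load  L0  ⟶  SSS  (L0)  txn=∅  M[L0]=52
step 10: P1: load  L0  ⟶  SSS  (L0)  txn=∅  M[L0]=52
step 11: P2: store L1 := 45  ⟶  IIM  (L1)  txn=BusRdX  M[L1]=80
step 12: P2: load  L0  ⟶  SSS  (L0)  txn=∅  M[L0]=52
step 13: P2: load  L0  ⟶  SSS  (L0)  txn=∅  M[L0]=52
step 14: P0: load  L0  ⟶  SSS  (L0)  txn=∅  M[L0]=52
step 15: P0: load  L0  ⟶  SSS  (L0)  txn=∅  M[L0]=52
step 16: P1: store L1 := 76  ⟶  IMI  (L1)  txn=BusRdX+Flush  M[L1]=45
step 17: P1: store L0 := 82  ⟶  IMI  (L0)  txn=BusRdX  M[L0]=52
step 18: P0: store L0 := 29  ⟶  MII  (L0)  txn=BusRdX+Flush  M[L0]=82
step 19: P2: load  L0  ⟶  SIS  (L0)  txn=BusRd+Flush  M[L0]=29

memory[L0] = 29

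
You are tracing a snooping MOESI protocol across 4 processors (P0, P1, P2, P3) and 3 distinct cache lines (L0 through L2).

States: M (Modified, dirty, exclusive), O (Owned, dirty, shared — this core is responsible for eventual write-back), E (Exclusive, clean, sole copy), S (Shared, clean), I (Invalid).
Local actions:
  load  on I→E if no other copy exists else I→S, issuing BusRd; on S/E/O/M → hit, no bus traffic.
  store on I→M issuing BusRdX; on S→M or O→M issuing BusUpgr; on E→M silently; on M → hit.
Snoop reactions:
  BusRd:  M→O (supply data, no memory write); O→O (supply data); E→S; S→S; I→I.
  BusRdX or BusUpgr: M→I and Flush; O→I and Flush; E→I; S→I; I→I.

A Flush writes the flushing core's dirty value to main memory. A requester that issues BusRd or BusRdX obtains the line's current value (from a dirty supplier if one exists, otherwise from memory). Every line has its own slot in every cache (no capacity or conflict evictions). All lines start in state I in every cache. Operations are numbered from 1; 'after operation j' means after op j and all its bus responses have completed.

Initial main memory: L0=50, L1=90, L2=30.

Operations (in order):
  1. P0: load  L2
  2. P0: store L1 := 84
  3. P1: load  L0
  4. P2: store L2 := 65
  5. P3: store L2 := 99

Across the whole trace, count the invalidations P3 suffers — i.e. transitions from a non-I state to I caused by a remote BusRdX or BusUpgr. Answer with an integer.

step 1: P0: load  L2  ⟶  EIII  (L2)  txn=BusRd  M[L2]=30
step 2: P0: store L1 := 84  ⟶  MIII  (L1)  txn=BusRdX  M[L1]=90
step 3: P1: load  L0  ⟶  IEII  (L0)  txn=BusRd  M[L0]=50
step 4: P2: store L2 := 65  ⟶  IIMI  (L2)  txn=BusRdX  M[L2]=30
step 5: P3: store L2 := 99  ⟶  IIIM  (L2)  txn=BusRdX+Flush  M[L2]=65

invalidations = 0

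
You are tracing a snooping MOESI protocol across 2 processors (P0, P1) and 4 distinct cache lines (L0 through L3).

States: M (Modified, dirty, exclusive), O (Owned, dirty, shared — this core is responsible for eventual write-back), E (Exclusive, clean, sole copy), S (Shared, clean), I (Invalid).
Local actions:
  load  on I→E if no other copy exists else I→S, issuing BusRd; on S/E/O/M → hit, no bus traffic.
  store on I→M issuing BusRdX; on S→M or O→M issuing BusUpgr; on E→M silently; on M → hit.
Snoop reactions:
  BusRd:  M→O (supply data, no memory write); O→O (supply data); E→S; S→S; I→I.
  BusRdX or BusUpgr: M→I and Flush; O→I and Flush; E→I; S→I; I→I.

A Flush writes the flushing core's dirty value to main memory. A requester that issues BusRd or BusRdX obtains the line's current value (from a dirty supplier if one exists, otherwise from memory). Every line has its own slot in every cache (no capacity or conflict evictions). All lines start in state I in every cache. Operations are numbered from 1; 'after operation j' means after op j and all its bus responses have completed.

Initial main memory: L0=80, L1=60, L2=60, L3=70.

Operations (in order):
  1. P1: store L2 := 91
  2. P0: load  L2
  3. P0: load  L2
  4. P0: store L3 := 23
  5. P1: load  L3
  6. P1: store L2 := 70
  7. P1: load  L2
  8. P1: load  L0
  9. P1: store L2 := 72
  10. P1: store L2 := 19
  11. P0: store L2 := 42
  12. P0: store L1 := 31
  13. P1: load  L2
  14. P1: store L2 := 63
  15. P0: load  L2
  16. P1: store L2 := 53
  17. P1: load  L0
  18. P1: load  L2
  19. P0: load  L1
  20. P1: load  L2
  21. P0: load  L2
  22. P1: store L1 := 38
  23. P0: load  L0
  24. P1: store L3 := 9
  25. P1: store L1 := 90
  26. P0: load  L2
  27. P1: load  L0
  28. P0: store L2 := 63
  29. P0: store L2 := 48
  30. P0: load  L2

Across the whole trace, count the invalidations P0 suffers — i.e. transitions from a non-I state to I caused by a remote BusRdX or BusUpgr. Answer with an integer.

invalidations = 5

[1] P1: store L2 := 91 | P0:I, P1:M(91) | bus: BusRdX
[2] P0: load  L2 | P0:S(91), P1:O(91) | bus: BusRd
[3] P0: load  L2 | P0:S(91), P1:O(91) | bus: none
[4] P0: store L3 := 23 | P0:M(23), P1:I | bus: BusRdX
[5] P1: load  L3 | P0:O(23), P1:S(23) | bus: BusRd
[6] P1: store L2 := 70 | P0:I, P1:M(70) | bus: BusUpgr
[7] P1: load  L2 | P0:I, P1:M(70) | bus: none
[8] P1: load  L0 | P0:I, P1:E(80) | bus: BusRd
[9] P1: store L2 := 72 | P0:I, P1:M(72) | bus: none
[10] P1: store L2 := 19 | P0:I, P1:M(19) | bus: none
[11] P0: store L2 := 42 | P0:M(42), P1:I | bus: BusRdX,Flush
[12] P0: store L1 := 31 | P0:M(31), P1:I | bus: BusRdX
[13] P1: load  L2 | P0:O(42), P1:S(42) | bus: BusRd
[14] P1: store L2 := 63 | P0:I, P1:M(63) | bus: BusUpgr,Flush
[15] P0: load  L2 | P0:S(63), P1:O(63) | bus: BusRd
[16] P1: store L2 := 53 | P0:I, P1:M(53) | bus: BusUpgr
[17] P1: load  L0 | P0:I, P1:E(80) | bus: none
[18] P1: load  L2 | P0:I, P1:M(53) | bus: none
[19] P0: load  L1 | P0:M(31), P1:I | bus: none
[20] P1: load  L2 | P0:I, P1:M(53) | bus: none
[21] P0: load  L2 | P0:S(53), P1:O(53) | bus: BusRd
[22] P1: store L1 := 38 | P0:I, P1:M(38) | bus: BusRdX,Flush
[23] P0: load  L0 | P0:S(80), P1:S(80) | bus: BusRd
[24] P1: store L3 := 9 | P0:I, P1:M(9) | bus: BusUpgr,Flush
[25] P1: store L1 := 90 | P0:I, P1:M(90) | bus: none
[26] P0: load  L2 | P0:S(53), P1:O(53) | bus: none
[27] P1: load  L0 | P0:S(80), P1:S(80) | bus: none
[28] P0: store L2 := 63 | P0:M(63), P1:I | bus: BusUpgr,Flush
[29] P0: store L2 := 48 | P0:M(48), P1:I | bus: none
[30] P0: load  L2 | P0:M(48), P1:I | bus: none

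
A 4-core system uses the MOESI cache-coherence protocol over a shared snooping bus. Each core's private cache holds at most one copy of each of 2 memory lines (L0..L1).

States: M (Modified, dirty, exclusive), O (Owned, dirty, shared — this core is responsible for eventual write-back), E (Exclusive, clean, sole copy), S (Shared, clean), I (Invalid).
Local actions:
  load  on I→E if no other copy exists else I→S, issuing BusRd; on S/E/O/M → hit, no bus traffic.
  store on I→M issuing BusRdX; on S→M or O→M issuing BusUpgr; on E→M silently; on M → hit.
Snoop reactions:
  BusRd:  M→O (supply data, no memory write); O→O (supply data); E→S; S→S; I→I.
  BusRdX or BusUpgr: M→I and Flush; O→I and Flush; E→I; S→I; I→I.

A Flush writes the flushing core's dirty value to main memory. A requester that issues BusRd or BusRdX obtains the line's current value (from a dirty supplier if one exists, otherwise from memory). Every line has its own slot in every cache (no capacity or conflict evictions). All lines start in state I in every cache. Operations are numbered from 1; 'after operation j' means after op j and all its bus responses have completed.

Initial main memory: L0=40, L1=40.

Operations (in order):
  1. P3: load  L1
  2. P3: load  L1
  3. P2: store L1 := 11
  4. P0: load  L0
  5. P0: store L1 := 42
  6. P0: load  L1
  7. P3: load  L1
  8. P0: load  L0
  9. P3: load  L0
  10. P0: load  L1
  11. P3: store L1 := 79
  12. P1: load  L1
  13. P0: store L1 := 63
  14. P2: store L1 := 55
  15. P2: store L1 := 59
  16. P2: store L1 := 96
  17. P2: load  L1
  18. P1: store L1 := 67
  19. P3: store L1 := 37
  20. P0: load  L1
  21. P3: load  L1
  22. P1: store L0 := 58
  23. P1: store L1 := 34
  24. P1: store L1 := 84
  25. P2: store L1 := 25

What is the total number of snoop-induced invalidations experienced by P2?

invalidations = 2

1. P3: load  L1  bus=[BusRd]  L1: P0=I P1=I P2=I P3=E  mem[L1]=40
2. P3: load  L1  bus=[-]  L1: P0=I P1=I P2=I P3=E  mem[L1]=40
3. P2: store L1 := 11  bus=[BusRdX]  L1: P0=I P1=I P2=M P3=I  mem[L1]=40
4. P0: load  L0  bus=[BusRd]  L0: P0=E P1=I P2=I P3=I  mem[L0]=40
5. P0: store L1 := 42  bus=[BusRdX,Flush]  L1: P0=M P1=I P2=I P3=I  mem[L1]=11
6. P0: load  L1  bus=[-]  L1: P0=M P1=I P2=I P3=I  mem[L1]=11
7. P3: load  L1  bus=[BusRd]  L1: P0=O P1=I P2=I P3=S  mem[L1]=11
8. P0: load  L0  bus=[-]  L0: P0=E P1=I P2=I P3=I  mem[L0]=40
9. P3: load  L0  bus=[BusRd]  L0: P0=S P1=I P2=I P3=S  mem[L0]=40
10. P0: load  L1  bus=[-]  L1: P0=O P1=I P2=I P3=S  mem[L1]=11
11. P3: store L1 := 79  bus=[BusUpgr,Flush]  L1: P0=I P1=I P2=I P3=M  mem[L1]=42
12. P1: load  L1  bus=[BusRd]  L1: P0=I P1=S P2=I P3=O  mem[L1]=42
13. P0: store L1 := 63  bus=[BusRdX,Flush]  L1: P0=M P1=I P2=I P3=I  mem[L1]=79
14. P2: store L1 := 55  bus=[BusRdX,Flush]  L1: P0=I P1=I P2=M P3=I  mem[L1]=63
15. P2: store L1 := 59  bus=[-]  L1: P0=I P1=I P2=M P3=I  mem[L1]=63
16. P2: store L1 := 96  bus=[-]  L1: P0=I P1=I P2=M P3=I  mem[L1]=63
17. P2: load  L1  bus=[-]  L1: P0=I P1=I P2=M P3=I  mem[L1]=63
18. P1: store L1 := 67  bus=[BusRdX,Flush]  L1: P0=I P1=M P2=I P3=I  mem[L1]=96
19. P3: store L1 := 37  bus=[BusRdX,Flush]  L1: P0=I P1=I P2=I P3=M  mem[L1]=67
20. P0: load  L1  bus=[BusRd]  L1: P0=S P1=I P2=I P3=O  mem[L1]=67
21. P3: load  L1  bus=[-]  L1: P0=S P1=I P2=I P3=O  mem[L1]=67
22. P1: store L0 := 58  bus=[BusRdX]  L0: P0=I P1=M P2=I P3=I  mem[L0]=40
23. P1: store L1 := 34  bus=[BusRdX,Flush]  L1: P0=I P1=M P2=I P3=I  mem[L1]=37
24. P1: store L1 := 84  bus=[-]  L1: P0=I P1=M P2=I P3=I  mem[L1]=37
25. P2: store L1 := 25  bus=[BusRdX,Flush]  L1: P0=I P1=I P2=M P3=I  mem[L1]=84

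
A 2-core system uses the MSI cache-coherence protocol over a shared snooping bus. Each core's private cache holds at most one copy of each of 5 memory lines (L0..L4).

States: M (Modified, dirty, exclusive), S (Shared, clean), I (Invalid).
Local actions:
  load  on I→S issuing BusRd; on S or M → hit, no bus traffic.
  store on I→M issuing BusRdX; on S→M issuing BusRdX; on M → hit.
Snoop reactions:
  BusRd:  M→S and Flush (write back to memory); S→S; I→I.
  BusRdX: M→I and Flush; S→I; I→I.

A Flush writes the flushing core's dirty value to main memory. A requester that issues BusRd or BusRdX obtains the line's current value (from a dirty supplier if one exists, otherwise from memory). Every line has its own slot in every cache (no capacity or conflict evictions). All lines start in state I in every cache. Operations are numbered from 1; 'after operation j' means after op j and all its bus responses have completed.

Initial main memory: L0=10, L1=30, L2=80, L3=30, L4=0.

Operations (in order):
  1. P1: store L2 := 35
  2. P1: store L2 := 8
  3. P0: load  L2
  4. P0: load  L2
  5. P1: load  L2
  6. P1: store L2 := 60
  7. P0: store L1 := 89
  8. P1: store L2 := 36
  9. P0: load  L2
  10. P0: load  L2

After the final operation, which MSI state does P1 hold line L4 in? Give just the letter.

state = I

[1] P1: store L2 := 35 | P0:I, P1:M(35) | bus: BusRdX
[2] P1: store L2 := 8 | P0:I, P1:M(8) | bus: none
[3] P0: load  L2 | P0:S(8), P1:S(8) | bus: BusRd,Flush
[4] P0: load  L2 | P0:S(8), P1:S(8) | bus: none
[5] P1: load  L2 | P0:S(8), P1:S(8) | bus: none
[6] P1: store L2 := 60 | P0:I, P1:M(60) | bus: BusRdX
[7] P0: store L1 := 89 | P0:M(89), P1:I | bus: BusRdX
[8] P1: store L2 := 36 | P0:I, P1:M(36) | bus: none
[9] P0: load  L2 | P0:S(36), P1:S(36) | bus: BusRd,Flush
[10] P0: load  L2 | P0:S(36), P1:S(36) | bus: none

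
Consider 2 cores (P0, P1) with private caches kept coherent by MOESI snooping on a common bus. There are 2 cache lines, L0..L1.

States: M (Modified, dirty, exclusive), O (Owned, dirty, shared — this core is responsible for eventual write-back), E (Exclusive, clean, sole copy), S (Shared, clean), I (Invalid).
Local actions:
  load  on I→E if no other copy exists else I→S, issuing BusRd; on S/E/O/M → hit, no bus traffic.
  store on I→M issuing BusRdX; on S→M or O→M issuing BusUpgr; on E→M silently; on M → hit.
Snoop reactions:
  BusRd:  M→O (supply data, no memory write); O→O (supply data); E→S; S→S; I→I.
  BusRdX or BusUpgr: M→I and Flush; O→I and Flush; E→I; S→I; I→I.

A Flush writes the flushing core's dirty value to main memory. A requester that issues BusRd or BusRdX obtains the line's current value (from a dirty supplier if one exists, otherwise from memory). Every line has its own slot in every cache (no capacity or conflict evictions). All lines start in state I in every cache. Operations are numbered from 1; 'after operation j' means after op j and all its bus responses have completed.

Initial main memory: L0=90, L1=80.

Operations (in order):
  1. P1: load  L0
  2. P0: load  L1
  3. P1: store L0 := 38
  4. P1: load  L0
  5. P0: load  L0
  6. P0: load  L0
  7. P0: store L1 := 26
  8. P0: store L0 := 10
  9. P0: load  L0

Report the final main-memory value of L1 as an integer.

1. P1: load  L0  bus=[BusRd]  L0: P0=I P1=E  mem[L0]=90
2. P0: load  L1  bus=[BusRd]  L1: P0=E P1=I  mem[L1]=80
3. P1: store L0 := 38  bus=[-]  L0: P0=I P1=M  mem[L0]=90
4. P1: load  L0  bus=[-]  L0: P0=I P1=M  mem[L0]=90
5. P0: load  L0  bus=[BusRd]  L0: P0=S P1=O  mem[L0]=90
6. P0: load  L0  bus=[-]  L0: P0=S P1=O  mem[L0]=90
7. P0: store L1 := 26  bus=[-]  L1: P0=M P1=I  mem[L1]=80
8. P0: store L0 := 10  bus=[BusUpgr,Flush]  L0: P0=M P1=I  mem[L0]=38
9. P0: load  L0  bus=[-]  L0: P0=M P1=I  mem[L0]=38

memory[L1] = 80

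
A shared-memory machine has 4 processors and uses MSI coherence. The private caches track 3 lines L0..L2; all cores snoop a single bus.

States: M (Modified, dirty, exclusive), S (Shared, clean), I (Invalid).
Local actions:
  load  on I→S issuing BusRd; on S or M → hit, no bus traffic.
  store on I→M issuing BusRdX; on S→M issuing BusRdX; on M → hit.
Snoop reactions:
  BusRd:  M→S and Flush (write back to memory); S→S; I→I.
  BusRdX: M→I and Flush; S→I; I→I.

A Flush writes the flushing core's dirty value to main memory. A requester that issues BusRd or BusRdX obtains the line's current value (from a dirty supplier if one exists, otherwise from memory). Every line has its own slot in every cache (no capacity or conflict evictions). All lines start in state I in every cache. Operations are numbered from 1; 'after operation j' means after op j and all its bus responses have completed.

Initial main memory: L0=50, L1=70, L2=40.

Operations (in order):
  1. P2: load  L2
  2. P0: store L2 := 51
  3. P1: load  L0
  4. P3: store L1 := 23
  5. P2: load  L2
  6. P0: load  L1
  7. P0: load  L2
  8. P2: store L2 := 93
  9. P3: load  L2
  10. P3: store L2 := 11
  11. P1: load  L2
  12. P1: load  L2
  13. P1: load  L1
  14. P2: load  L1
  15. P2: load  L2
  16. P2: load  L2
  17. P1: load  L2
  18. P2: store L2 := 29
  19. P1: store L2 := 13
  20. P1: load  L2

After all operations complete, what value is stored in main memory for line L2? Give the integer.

[1] P2: load  L2 | P0:I, P1:I, P2:S(40), P3:I | bus: BusRd
[2] P0: store L2 := 51 | P0:M(51), P1:I, P2:I, P3:I | bus: BusRdX
[3] P1: load  L0 | P0:I, P1:S(50), P2:I, P3:I | bus: BusRd
[4] P3: store L1 := 23 | P0:I, P1:I, P2:I, P3:M(23) | bus: BusRdX
[5] P2: load  L2 | P0:S(51), P1:I, P2:S(51), P3:I | bus: BusRd,Flush
[6] P0: load  L1 | P0:S(23), P1:I, P2:I, P3:S(23) | bus: BusRd,Flush
[7] P0: load  L2 | P0:S(51), P1:I, P2:S(51), P3:I | bus: none
[8] P2: store L2 := 93 | P0:I, P1:I, P2:M(93), P3:I | bus: BusRdX
[9] P3: load  L2 | P0:I, P1:I, P2:S(93), P3:S(93) | bus: BusRd,Flush
[10] P3: store L2 := 11 | P0:I, P1:I, P2:I, P3:M(11) | bus: BusRdX
[11] P1: load  L2 | P0:I, P1:S(11), P2:I, P3:S(11) | bus: BusRd,Flush
[12] P1: load  L2 | P0:I, P1:S(11), P2:I, P3:S(11) | bus: none
[13] P1: load  L1 | P0:S(23), P1:S(23), P2:I, P3:S(23) | bus: BusRd
[14] P2: load  L1 | P0:S(23), P1:S(23), P2:S(23), P3:S(23) | bus: BusRd
[15] P2: load  L2 | P0:I, P1:S(11), P2:S(11), P3:S(11) | bus: BusRd
[16] P2: load  L2 | P0:I, P1:S(11), P2:S(11), P3:S(11) | bus: none
[17] P1: load  L2 | P0:I, P1:S(11), P2:S(11), P3:S(11) | bus: none
[18] P2: store L2 := 29 | P0:I, P1:I, P2:M(29), P3:I | bus: BusRdX
[19] P1: store L2 := 13 | P0:I, P1:M(13), P2:I, P3:I | bus: BusRdX,Flush
[20] P1: load  L2 | P0:I, P1:M(13), P2:I, P3:I | bus: none

memory[L2] = 29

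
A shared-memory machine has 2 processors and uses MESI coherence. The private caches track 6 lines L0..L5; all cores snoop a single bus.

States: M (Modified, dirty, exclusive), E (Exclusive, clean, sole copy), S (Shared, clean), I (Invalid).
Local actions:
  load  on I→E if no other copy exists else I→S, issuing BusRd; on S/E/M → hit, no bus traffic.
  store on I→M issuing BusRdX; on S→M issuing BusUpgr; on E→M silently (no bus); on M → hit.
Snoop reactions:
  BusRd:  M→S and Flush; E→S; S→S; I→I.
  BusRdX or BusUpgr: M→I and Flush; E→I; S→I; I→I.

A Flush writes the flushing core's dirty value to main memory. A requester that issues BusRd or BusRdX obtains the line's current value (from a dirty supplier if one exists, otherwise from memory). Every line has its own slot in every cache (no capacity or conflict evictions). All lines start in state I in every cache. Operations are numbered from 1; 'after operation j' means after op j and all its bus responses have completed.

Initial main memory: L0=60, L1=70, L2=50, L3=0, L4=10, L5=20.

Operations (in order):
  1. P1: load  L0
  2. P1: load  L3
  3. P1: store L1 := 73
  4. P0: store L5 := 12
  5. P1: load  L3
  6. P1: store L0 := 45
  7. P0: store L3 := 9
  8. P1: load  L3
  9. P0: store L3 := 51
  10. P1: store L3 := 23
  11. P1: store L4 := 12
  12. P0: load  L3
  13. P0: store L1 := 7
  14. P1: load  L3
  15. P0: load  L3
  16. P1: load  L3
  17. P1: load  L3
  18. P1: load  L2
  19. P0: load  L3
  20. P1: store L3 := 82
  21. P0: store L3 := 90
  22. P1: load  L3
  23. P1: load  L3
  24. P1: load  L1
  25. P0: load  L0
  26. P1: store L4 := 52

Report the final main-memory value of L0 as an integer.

memory[L0] = 45

  op1 P1: load  L0 → I/E on L0; bus BusRd; mem=60
  op2 P1: load  L3 → I/E on L3; bus BusRd; mem=0
  op3 P1: store L1 := 73 → I/M on L1; bus BusRdX; mem=70
  op4 P0: store L5 := 12 → M/I on L5; bus BusRdX; mem=20
  op5 P1: load  L3 → I/E on L3; bus (none); mem=0
  op6 P1: store L0 := 45 → I/M on L0; bus (none); mem=60
  op7 P0: store L3 := 9 → M/I on L3; bus BusRdX; mem=0
  op8 P1: load  L3 → S/S on L3; bus BusRd Flush; mem=9
  op9 P0: store L3 := 51 → M/I on L3; bus BusUpgr; mem=9
  op10 P1: store L3 := 23 → I/M on L3; bus BusRdX Flush; mem=51
  op11 P1: store L4 := 12 → I/M on L4; bus BusRdX; mem=10
  op12 P0: load  L3 → S/S on L3; bus BusRd Flush; mem=23
  op13 P0: store L1 := 7 → M/I on L1; bus BusRdX Flush; mem=73
  op14 P1: load  L3 → S/S on L3; bus (none); mem=23
  op15 P0: load  L3 → S/S on L3; bus (none); mem=23
  op16 P1: load  L3 → S/S on L3; bus (none); mem=23
  op17 P1: load  L3 → S/S on L3; bus (none); mem=23
  op18 P1: load  L2 → I/E on L2; bus BusRd; mem=50
  op19 P0: load  L3 → S/S on L3; bus (none); mem=23
  op20 P1: store L3 := 82 → I/M on L3; bus BusUpgr; mem=23
  op21 P0: store L3 := 90 → M/I on L3; bus BusRdX Flush; mem=82
  op22 P1: load  L3 → S/S on L3; bus BusRd Flush; mem=90
  op23 P1: load  L3 → S/S on L3; bus (none); mem=90
  op24 P1: load  L1 → S/S on L1; bus BusRd Flush; mem=7
  op25 P0: load  L0 → S/S on L0; bus BusRd Flush; mem=45
  op26 P1: store L4 := 52 → I/M on L4; bus (none); mem=10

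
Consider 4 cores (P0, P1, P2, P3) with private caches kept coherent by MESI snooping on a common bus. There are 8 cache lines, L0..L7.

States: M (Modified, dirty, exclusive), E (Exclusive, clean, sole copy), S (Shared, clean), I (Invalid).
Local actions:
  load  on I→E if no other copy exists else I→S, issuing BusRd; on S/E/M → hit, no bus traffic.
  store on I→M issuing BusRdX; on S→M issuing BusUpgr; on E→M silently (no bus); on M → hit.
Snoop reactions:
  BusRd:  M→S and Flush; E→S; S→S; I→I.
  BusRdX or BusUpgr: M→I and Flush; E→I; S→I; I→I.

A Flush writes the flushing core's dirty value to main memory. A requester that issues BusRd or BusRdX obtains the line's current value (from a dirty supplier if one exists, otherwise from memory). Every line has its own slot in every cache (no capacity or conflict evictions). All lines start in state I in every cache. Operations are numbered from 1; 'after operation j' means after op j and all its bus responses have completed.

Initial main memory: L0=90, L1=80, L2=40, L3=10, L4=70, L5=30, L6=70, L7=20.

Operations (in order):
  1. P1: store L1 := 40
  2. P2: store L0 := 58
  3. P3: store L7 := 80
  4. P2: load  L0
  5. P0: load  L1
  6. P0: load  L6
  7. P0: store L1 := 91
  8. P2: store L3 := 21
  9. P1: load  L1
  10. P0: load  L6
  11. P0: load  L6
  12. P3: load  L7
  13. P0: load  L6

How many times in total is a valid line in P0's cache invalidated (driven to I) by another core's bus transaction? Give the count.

invalidations = 0

1. P1: store L1 := 40  bus=[BusRdX]  L1: P0=I P1=M P2=I P3=I  mem[L1]=80
2. P2: store L0 := 58  bus=[BusRdX]  L0: P0=I P1=I P2=M P3=I  mem[L0]=90
3. P3: store L7 := 80  bus=[BusRdX]  L7: P0=I P1=I P2=I P3=M  mem[L7]=20
4. P2: load  L0  bus=[-]  L0: P0=I P1=I P2=M P3=I  mem[L0]=90
5. P0: load  L1  bus=[BusRd,Flush]  L1: P0=S P1=S P2=I P3=I  mem[L1]=40
6. P0: load  L6  bus=[BusRd]  L6: P0=E P1=I P2=I P3=I  mem[L6]=70
7. P0: store L1 := 91  bus=[BusUpgr]  L1: P0=M P1=I P2=I P3=I  mem[L1]=40
8. P2: store L3 := 21  bus=[BusRdX]  L3: P0=I P1=I P2=M P3=I  mem[L3]=10
9. P1: load  L1  bus=[BusRd,Flush]  L1: P0=S P1=S P2=I P3=I  mem[L1]=91
10. P0: load  L6  bus=[-]  L6: P0=E P1=I P2=I P3=I  mem[L6]=70
11. P0: load  L6  bus=[-]  L6: P0=E P1=I P2=I P3=I  mem[L6]=70
12. P3: load  L7  bus=[-]  L7: P0=I P1=I P2=I P3=M  mem[L7]=20
13. P0: load  L6  bus=[-]  L6: P0=E P1=I P2=I P3=I  mem[L6]=70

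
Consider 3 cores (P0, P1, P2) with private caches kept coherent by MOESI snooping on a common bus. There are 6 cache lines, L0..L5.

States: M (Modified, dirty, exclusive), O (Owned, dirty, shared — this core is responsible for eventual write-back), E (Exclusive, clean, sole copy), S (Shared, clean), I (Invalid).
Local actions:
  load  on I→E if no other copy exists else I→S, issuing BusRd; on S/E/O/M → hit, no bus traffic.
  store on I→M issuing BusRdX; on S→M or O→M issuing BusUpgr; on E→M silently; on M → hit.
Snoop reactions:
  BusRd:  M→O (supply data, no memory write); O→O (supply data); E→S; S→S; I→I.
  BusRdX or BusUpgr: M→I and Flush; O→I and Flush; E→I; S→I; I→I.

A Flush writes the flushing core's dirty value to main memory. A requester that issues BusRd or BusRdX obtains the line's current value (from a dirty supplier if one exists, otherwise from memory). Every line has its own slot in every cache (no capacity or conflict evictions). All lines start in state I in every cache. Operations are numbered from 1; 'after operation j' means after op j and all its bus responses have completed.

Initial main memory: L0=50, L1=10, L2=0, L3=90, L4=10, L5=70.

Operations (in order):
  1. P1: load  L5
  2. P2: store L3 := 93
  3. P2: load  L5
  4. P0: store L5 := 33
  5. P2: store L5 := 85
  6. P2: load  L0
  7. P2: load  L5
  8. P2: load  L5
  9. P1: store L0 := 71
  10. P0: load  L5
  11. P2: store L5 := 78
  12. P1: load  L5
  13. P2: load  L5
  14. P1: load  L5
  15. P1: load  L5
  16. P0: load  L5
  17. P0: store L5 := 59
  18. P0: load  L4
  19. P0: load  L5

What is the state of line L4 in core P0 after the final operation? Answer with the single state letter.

state = E

  op1 P1: load  L5 → I/E/I on L5; bus BusRd; mem=70
  op2 P2: store L3 := 93 → I/I/M on L3; bus BusRdX; mem=90
  op3 P2: load  L5 → I/S/S on L5; bus BusRd; mem=70
  op4 P0: store L5 := 33 → M/I/I on L5; bus BusRdX; mem=70
  op5 P2: store L5 := 85 → I/I/M on L5; bus BusRdX Flush; mem=33
  op6 P2: load  L0 → I/I/E on L0; bus BusRd; mem=50
  op7 P2: load  L5 → I/I/M on L5; bus (none); mem=33
  op8 P2: load  L5 → I/I/M on L5; bus (none); mem=33
  op9 P1: store L0 := 71 → I/M/I on L0; bus BusRdX; mem=50
  op10 P0: load  L5 → S/I/O on L5; bus BusRd; mem=33
  op11 P2: store L5 := 78 → I/I/M on L5; bus BusUpgr; mem=33
  op12 P1: load  L5 → I/S/O on L5; bus BusRd; mem=33
  op13 P2: load  L5 → I/S/O on L5; bus (none); mem=33
  op14 P1: load  L5 → I/S/O on L5; bus (none); mem=33
  op15 P1: load  L5 → I/S/O on L5; bus (none); mem=33
  op16 P0: load  L5 → S/S/O on L5; bus BusRd; mem=33
  op17 P0: store L5 := 59 → M/I/I on L5; bus BusUpgr Flush; mem=78
  op18 P0: load  L4 → E/I/I on L4; bus BusRd; mem=10
  op19 P0: load  L5 → M/I/I on L5; bus (none); mem=78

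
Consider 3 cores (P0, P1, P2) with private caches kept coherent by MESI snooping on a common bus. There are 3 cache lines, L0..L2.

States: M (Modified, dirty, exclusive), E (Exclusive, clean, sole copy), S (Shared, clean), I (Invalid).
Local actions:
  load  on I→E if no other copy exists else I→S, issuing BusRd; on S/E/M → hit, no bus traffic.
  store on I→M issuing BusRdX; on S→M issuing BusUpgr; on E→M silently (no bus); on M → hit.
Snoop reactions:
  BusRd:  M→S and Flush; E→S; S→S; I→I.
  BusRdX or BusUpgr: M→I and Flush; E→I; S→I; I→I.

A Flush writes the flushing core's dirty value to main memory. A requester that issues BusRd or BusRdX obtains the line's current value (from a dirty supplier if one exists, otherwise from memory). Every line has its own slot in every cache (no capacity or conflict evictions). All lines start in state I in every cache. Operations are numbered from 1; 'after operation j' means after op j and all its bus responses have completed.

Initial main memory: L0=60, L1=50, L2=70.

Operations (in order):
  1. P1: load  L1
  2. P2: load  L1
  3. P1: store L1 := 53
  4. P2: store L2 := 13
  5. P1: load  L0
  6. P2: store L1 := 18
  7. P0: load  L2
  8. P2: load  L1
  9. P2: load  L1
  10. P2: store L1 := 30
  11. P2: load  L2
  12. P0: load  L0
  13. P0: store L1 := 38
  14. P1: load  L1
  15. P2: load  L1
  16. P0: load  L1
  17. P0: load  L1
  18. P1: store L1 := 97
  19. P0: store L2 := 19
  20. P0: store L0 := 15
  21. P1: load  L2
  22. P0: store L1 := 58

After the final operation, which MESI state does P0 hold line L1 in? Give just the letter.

state = M

1. P1: load  L1  bus=[BusRd]  L1: P0=I P1=E P2=I  mem[L1]=50
2. P2: load  L1  bus=[BusRd]  L1: P0=I P1=S P2=S  mem[L1]=50
3. P1: store L1 := 53  bus=[BusUpgr]  L1: P0=I P1=M P2=I  mem[L1]=50
4. P2: store L2 := 13  bus=[BusRdX]  L2: P0=I P1=I P2=M  mem[L2]=70
5. P1: load  L0  bus=[BusRd]  L0: P0=I P1=E P2=I  mem[L0]=60
6. P2: store L1 := 18  bus=[BusRdX,Flush]  L1: P0=I P1=I P2=M  mem[L1]=53
7. P0: load  L2  bus=[BusRd,Flush]  L2: P0=S P1=I P2=S  mem[L2]=13
8. P2: load  L1  bus=[-]  L1: P0=I P1=I P2=M  mem[L1]=53
9. P2: load  L1  bus=[-]  L1: P0=I P1=I P2=M  mem[L1]=53
10. P2: store L1 := 30  bus=[-]  L1: P0=I P1=I P2=M  mem[L1]=53
11. P2: load  L2  bus=[-]  L2: P0=S P1=I P2=S  mem[L2]=13
12. P0: load  L0  bus=[BusRd]  L0: P0=S P1=S P2=I  mem[L0]=60
13. P0: store L1 := 38  bus=[BusRdX,Flush]  L1: P0=M P1=I P2=I  mem[L1]=30
14. P1: load  L1  bus=[BusRd,Flush]  L1: P0=S P1=S P2=I  mem[L1]=38
15. P2: load  L1  bus=[BusRd]  L1: P0=S P1=S P2=S  mem[L1]=38
16. P0: load  L1  bus=[-]  L1: P0=S P1=S P2=S  mem[L1]=38
17. P0: load  L1  bus=[-]  L1: P0=S P1=S P2=S  mem[L1]=38
18. P1: store L1 := 97  bus=[BusUpgr]  L1: P0=I P1=M P2=I  mem[L1]=38
19. P0: store L2 := 19  bus=[BusUpgr]  L2: P0=M P1=I P2=I  mem[L2]=13
20. P0: store L0 := 15  bus=[BusUpgr]  L0: P0=M P1=I P2=I  mem[L0]=60
21. P1: load  L2  bus=[BusRd,Flush]  L2: P0=S P1=S P2=I  mem[L2]=19
22. P0: store L1 := 58  bus=[BusRdX,Flush]  L1: P0=M P1=I P2=I  mem[L1]=97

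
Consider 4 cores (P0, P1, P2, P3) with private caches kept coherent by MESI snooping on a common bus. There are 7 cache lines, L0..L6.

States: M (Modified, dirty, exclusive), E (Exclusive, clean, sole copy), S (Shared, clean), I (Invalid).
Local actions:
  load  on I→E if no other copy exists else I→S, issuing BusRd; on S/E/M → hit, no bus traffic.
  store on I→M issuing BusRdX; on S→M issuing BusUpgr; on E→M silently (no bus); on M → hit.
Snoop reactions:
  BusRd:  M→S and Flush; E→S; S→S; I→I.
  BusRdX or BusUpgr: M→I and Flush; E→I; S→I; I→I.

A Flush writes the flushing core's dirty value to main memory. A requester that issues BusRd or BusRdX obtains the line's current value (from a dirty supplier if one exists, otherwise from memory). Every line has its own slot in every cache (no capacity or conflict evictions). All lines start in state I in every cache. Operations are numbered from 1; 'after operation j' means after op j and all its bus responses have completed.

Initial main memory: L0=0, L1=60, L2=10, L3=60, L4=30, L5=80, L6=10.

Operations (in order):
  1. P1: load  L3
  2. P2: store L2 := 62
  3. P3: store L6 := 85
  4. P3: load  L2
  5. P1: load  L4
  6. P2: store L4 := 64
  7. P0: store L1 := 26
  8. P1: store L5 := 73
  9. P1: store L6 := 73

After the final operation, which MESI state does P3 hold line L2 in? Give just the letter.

  op1 P1: load  L3 → I/E/I/I on L3; bus BusRd; mem=60
  op2 P2: store L2 := 62 → I/I/M/I on L2; bus BusRdX; mem=10
  op3 P3: store L6 := 85 → I/I/I/M on L6; bus BusRdX; mem=10
  op4 P3: load  L2 → I/I/S/S on L2; bus BusRd Flush; mem=62
  op5 P1: load  L4 → I/E/I/I on L4; bus BusRd; mem=30
  op6 P2: store L4 := 64 → I/I/M/I on L4; bus BusRdX; mem=30
  op7 P0: store L1 := 26 → M/I/I/I on L1; bus BusRdX; mem=60
  op8 P1: store L5 := 73 → I/M/I/I on L5; bus BusRdX; mem=80
  op9 P1: store L6 := 73 → I/M/I/I on L6; bus BusRdX Flush; mem=85

state = S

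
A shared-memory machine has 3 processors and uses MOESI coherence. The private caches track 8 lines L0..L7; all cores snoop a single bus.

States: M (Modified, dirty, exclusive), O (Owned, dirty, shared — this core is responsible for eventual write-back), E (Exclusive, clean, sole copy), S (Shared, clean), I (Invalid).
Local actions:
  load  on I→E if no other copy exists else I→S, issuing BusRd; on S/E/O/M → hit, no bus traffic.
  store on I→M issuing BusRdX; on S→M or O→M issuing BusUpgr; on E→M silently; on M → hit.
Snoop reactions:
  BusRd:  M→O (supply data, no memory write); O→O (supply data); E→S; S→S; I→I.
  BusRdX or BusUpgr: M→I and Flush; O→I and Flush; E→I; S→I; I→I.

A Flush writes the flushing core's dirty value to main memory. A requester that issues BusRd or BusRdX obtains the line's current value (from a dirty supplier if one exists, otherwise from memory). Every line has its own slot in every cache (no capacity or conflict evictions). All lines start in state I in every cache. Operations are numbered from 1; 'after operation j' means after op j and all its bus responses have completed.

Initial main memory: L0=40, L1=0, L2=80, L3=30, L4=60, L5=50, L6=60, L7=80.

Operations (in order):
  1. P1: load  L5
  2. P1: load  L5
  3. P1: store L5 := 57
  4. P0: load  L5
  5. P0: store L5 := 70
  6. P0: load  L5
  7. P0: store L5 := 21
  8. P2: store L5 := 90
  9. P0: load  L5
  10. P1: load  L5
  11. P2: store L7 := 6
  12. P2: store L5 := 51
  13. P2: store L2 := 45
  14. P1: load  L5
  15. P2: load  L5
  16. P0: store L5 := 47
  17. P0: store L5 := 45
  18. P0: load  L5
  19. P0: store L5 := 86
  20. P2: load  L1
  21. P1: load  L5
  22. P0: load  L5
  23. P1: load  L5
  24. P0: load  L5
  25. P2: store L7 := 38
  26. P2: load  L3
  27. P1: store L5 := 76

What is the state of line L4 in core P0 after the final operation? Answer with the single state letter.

step 1: P1: load  L5  ⟶  IEI  (L5)  txn=BusRd  M[L5]=50
step 2: P1: load  L5  ⟶  IEI  (L5)  txn=∅  M[L5]=50
step 3: P1: store L5 := 57  ⟶  IMI  (L5)  txn=∅  M[L5]=50
step 4: P0: load  L5  ⟶  SOI  (L5)  txn=BusRd  M[L5]=50
step 5: P0: store L5 := 70  ⟶  MII  (L5)  txn=BusUpgr+Flush  M[L5]=57
step 6: P0: load  L5  ⟶  MII  (L5)  txn=∅  M[L5]=57
step 7: P0: store L5 := 21  ⟶  MII  (L5)  txn=∅  M[L5]=57
step 8: P2: store L5 := 90  ⟶  IIM  (L5)  txn=BusRdX+Flush  M[L5]=21
step 9: P0: load  L5  ⟶  SIO  (L5)  txn=BusRd  M[L5]=21
step 10: P1: load  L5  ⟶  SSO  (L5)  txn=BusRd  M[L5]=21
step 11: P2: store L7 := 6  ⟶  IIM  (L7)  txn=BusRdX  M[L7]=80
step 12: P2: store L5 := 51  ⟶  IIM  (L5)  txn=BusUpgr  M[L5]=21
step 13: P2: store L2 := 45  ⟶  IIM  (L2)  txn=BusRdX  M[L2]=80
step 14: P1: load  L5  ⟶  ISO  (L5)  txn=BusRd  M[L5]=21
step 15: P2: load  L5  ⟶  ISO  (L5)  txn=∅  M[L5]=21
step 16: P0: store L5 := 47  ⟶  MII  (L5)  txn=BusRdX+Flush  M[L5]=51
step 17: P0: store L5 := 45  ⟶  MII  (L5)  txn=∅  M[L5]=51
step 18: P0: load  L5  ⟶  MII  (L5)  txn=∅  M[L5]=51
step 19: P0: store L5 := 86  ⟶  MII  (L5)  txn=∅  M[L5]=51
step 20: P2: load  L1  ⟶  IIE  (L1)  txn=BusRd  M[L1]=0
step 21: P1: load  L5  ⟶  OSI  (L5)  txn=BusRd  M[L5]=51
step 22: P0: load  L5  ⟶  OSI  (L5)  txn=∅  M[L5]=51
step 23: P1: load  L5  ⟶  OSI  (L5)  txn=∅  M[L5]=51
step 24: P0: load  L5  ⟶  OSI  (L5)  txn=∅  M[L5]=51
step 25: P2: store L7 := 38  ⟶  IIM  (L7)  txn=∅  M[L7]=80
step 26: P2: load  L3  ⟶  IIE  (L3)  txn=BusRd  M[L3]=30
step 27: P1: store L5 := 76  ⟶  IMI  (L5)  txn=BusUpgr+Flush  M[L5]=86

state = I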